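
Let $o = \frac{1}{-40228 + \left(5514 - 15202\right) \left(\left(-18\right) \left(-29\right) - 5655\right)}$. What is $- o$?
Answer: $- \frac{1}{49688276} \approx -2.0125 \cdot 10^{-8}$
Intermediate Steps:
$o = \frac{1}{49688276}$ ($o = \frac{1}{-40228 - 9688 \left(522 - 5655\right)} = \frac{1}{-40228 - -49728504} = \frac{1}{-40228 + 49728504} = \frac{1}{49688276} \approx 2.0125 \cdot 10^{-8}$)
$- o = \left(-1\right) \frac{1}{49688276} = - \frac{1}{49688276}$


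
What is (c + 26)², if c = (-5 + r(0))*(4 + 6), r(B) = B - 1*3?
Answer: 2916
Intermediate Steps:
r(B) = -3 + B (r(B) = B - 3 = -3 + B)
c = -80 (c = (-5 + (-3 + 0))*(4 + 6) = (-5 - 3)*10 = -8*10 = -80)
(c + 26)² = (-80 + 26)² = (-54)² = 2916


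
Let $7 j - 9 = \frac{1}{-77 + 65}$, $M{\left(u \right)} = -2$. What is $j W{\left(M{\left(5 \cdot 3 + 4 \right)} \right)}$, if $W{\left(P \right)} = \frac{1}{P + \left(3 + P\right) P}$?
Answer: $- \frac{107}{336} \approx -0.31845$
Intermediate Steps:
$j = \frac{107}{84}$ ($j = \frac{9}{7} + \frac{1}{7 \left(-77 + 65\right)} = \frac{9}{7} + \frac{1}{7 \left(-12\right)} = \frac{9}{7} + \frac{1}{7} \left(- \frac{1}{12}\right) = \frac{9}{7} - \frac{1}{84} = \frac{107}{84} \approx 1.2738$)
$W{\left(P \right)} = \frac{1}{P + P \left(3 + P\right)}$
$j W{\left(M{\left(5 \cdot 3 + 4 \right)} \right)} = \frac{107 \frac{1}{\left(-2\right) \left(4 - 2\right)}}{84} = \frac{107 \left(- \frac{1}{2 \cdot 2}\right)}{84} = \frac{107 \left(\left(- \frac{1}{2}\right) \frac{1}{2}\right)}{84} = \frac{107}{84} \left(- \frac{1}{4}\right) = - \frac{107}{336}$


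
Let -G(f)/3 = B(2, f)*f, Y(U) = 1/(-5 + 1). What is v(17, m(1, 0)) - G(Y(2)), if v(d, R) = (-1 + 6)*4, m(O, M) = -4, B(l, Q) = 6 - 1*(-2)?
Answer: 14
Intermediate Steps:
B(l, Q) = 8 (B(l, Q) = 6 + 2 = 8)
v(d, R) = 20 (v(d, R) = 5*4 = 20)
Y(U) = -¼ (Y(U) = 1/(-4) = -¼)
G(f) = -24*f
v(17, m(1, 0)) - G(Y(2)) = 20 - (-24)*(-1)/4 = 20 - 1*6 = 20 - 6 = 14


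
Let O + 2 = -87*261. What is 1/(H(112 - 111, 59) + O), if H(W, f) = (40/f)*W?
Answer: -59/1339791 ≈ -4.4037e-5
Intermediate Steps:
H(W, f) = 40*W/f
O = -22709 (O = -2 - 87*261 = -2 - 22707 = -22709)
1/(H(112 - 111, 59) + O) = 1/(40*(112 - 111)/59 - 22709) = 1/(40*1*(1/59) - 22709) = 1/(40/59 - 22709) = 1/(-1339791/59) = -59/1339791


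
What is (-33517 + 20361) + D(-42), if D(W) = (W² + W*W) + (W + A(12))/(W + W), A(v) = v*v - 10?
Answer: -202211/21 ≈ -9629.1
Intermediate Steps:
A(v) = -10 + v² (A(v) = v² - 10 = -10 + v²)
D(W) = 2*W² + (134 + W)/(2*W) (D(W) = (W² + W*W) + (W + (-10 + 12²))/(W + W) = (W² + W²) + (W + (-10 + 144))/((2*W)) = 2*W² + (W + 134)*(1/(2*W)) = 2*W² + (134 + W)*(1/(2*W)) = 2*W² + (134 + W)/(2*W))
(-33517 + 20361) + D(-42) = (-33517 + 20361) + (½)*(134 - 42 + 4*(-42)³)/(-42) = -13156 + (½)*(-1/42)*(134 - 42 + 4*(-74088)) = -13156 + (½)*(-1/42)*(134 - 42 - 296352) = -13156 + (½)*(-1/42)*(-296260) = -13156 + 74065/21 = -202211/21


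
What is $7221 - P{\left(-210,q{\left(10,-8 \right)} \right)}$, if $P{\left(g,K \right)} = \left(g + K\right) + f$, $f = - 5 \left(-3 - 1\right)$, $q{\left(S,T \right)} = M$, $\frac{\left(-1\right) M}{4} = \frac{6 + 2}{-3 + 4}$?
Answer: $7443$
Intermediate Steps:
$M = -32$ ($M = - 4 \frac{6 + 2}{-3 + 4} = - 4 \cdot \frac{8}{1} = - 4 \cdot 8 \cdot 1 = \left(-4\right) 8 = -32$)
$q{\left(S,T \right)} = -32$
$f = 20$ ($f = \left(-5\right) \left(-4\right) = 20$)
$P{\left(g,K \right)} = 20 + K + g$ ($P{\left(g,K \right)} = \left(g + K\right) + 20 = \left(K + g\right) + 20 = 20 + K + g$)
$7221 - P{\left(-210,q{\left(10,-8 \right)} \right)} = 7221 - \left(20 - 32 - 210\right) = 7221 - -222 = 7221 + 222 = 7443$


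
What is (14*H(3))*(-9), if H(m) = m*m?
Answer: -1134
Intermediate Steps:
H(m) = m²
(14*H(3))*(-9) = (14*3²)*(-9) = (14*9)*(-9) = 126*(-9) = -1134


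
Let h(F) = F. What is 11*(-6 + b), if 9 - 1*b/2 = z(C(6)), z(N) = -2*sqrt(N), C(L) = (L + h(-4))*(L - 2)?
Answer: 132 + 88*sqrt(2) ≈ 256.45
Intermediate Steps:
C(L) = (-4 + L)*(-2 + L) (C(L) = (L - 4)*(L - 2) = (-4 + L)*(-2 + L))
b = 18 + 8*sqrt(2) (b = 18 - (-4)*sqrt(8 + 6**2 - 6*6) = 18 - (-4)*sqrt(8 + 36 - 36) = 18 - (-4)*sqrt(8) = 18 - (-4)*2*sqrt(2) = 18 - (-8)*sqrt(2) = 18 + 8*sqrt(2) ≈ 29.314)
11*(-6 + b) = 11*(-6 + (18 + 8*sqrt(2))) = 11*(12 + 8*sqrt(2)) = 132 + 88*sqrt(2)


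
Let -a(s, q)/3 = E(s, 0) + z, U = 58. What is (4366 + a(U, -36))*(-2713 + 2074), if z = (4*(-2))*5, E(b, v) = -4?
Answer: -2874222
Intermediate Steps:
z = -40 (z = -8*5 = -40)
a(s, q) = 132 (a(s, q) = -3*(-4 - 40) = -3*(-44) = 132)
(4366 + a(U, -36))*(-2713 + 2074) = (4366 + 132)*(-2713 + 2074) = 4498*(-639) = -2874222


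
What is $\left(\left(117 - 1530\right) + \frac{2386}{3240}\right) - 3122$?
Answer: $- \frac{7345507}{1620} \approx -4534.3$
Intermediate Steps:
$\left(\left(117 - 1530\right) + \frac{2386}{3240}\right) - 3122 = \left(-1413 + 2386 \cdot \frac{1}{3240}\right) - 3122 = \left(-1413 + \frac{1193}{1620}\right) - 3122 = - \frac{2287867}{1620} - 3122 = - \frac{7345507}{1620}$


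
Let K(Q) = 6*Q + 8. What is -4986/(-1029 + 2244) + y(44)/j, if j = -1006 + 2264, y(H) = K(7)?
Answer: -345091/84915 ≈ -4.0640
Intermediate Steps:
K(Q) = 8 + 6*Q
y(H) = 50 (y(H) = 8 + 6*7 = 8 + 42 = 50)
j = 1258
-4986/(-1029 + 2244) + y(44)/j = -4986/(-1029 + 2244) + 50/1258 = -4986/1215 + 50*(1/1258) = -4986*1/1215 + 25/629 = -554/135 + 25/629 = -345091/84915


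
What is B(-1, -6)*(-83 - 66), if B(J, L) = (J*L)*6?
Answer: -5364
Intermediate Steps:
B(J, L) = 6*J*L
B(-1, -6)*(-83 - 66) = (6*(-1)*(-6))*(-83 - 66) = 36*(-149) = -5364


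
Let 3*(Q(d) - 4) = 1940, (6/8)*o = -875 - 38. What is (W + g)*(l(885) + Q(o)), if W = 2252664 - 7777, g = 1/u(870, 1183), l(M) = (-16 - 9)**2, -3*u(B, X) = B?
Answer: 830480978461/290 ≈ 2.8637e+9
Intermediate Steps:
u(B, X) = -B/3
l(M) = 625 (l(M) = (-25)**2 = 625)
o = -3652/3 (o = 4*(-875 - 38)/3 = (4/3)*(-913) = -3652/3 ≈ -1217.3)
g = -1/290 (g = 1/(-1/3*870) = 1/(-290) = -1/290 ≈ -0.0034483)
W = 2244887
Q(d) = 1952/3 (Q(d) = 4 + (1/3)*1940 = 4 + 1940/3 = 1952/3)
(W + g)*(l(885) + Q(o)) = (2244887 - 1/290)*(625 + 1952/3) = (651017229/290)*(3827/3) = 830480978461/290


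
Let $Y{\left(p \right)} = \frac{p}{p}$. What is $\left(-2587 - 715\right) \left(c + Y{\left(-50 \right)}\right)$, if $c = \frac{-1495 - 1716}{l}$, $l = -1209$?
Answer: $- \frac{1122680}{93} \approx -12072.0$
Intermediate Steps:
$Y{\left(p \right)} = 1$
$c = \frac{247}{93}$ ($c = \frac{-1495 - 1716}{-1209} = \left(-3211\right) \left(- \frac{1}{1209}\right) = \frac{247}{93} \approx 2.6559$)
$\left(-2587 - 715\right) \left(c + Y{\left(-50 \right)}\right) = \left(-2587 - 715\right) \left(\frac{247}{93} + 1\right) = \left(-3302\right) \frac{340}{93} = - \frac{1122680}{93}$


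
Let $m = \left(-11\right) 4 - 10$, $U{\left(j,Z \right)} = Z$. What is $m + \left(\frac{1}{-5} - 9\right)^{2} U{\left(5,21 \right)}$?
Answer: $\frac{43086}{25} \approx 1723.4$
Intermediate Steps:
$m = -54$ ($m = -44 - 10 = -54$)
$m + \left(\frac{1}{-5} - 9\right)^{2} U{\left(5,21 \right)} = -54 + \left(\frac{1}{-5} - 9\right)^{2} \cdot 21 = -54 + \left(- \frac{1}{5} - 9\right)^{2} \cdot 21 = -54 + \left(- \frac{46}{5}\right)^{2} \cdot 21 = -54 + \frac{2116}{25} \cdot 21 = -54 + \frac{44436}{25} = \frac{43086}{25}$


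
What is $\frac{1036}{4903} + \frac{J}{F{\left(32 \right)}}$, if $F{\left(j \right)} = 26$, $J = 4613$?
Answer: $\frac{22644475}{127478} \approx 177.63$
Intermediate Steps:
$\frac{1036}{4903} + \frac{J}{F{\left(32 \right)}} = \frac{1036}{4903} + \frac{4613}{26} = \frac{22644475}{127478}$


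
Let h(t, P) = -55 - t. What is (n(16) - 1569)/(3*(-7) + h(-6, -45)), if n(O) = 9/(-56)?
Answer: 87873/3920 ≈ 22.417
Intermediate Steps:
n(O) = -9/56 (n(O) = 9*(-1/56) = -9/56)
(n(16) - 1569)/(3*(-7) + h(-6, -45)) = (-9/56 - 1569)/(3*(-7) + (-55 - 1*(-6))) = -87873/(56*(-21 + (-55 + 6))) = -87873/(56*(-21 - 49)) = -87873/56/(-70) = -87873/56*(-1/70) = 87873/3920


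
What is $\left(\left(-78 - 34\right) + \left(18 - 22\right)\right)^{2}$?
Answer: $13456$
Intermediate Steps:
$\left(\left(-78 - 34\right) + \left(18 - 22\right)\right)^{2} = \left(-112 - 4\right)^{2} = \left(-116\right)^{2} = 13456$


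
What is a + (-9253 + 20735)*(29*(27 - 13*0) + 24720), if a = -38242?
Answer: 292787204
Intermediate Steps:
a + (-9253 + 20735)*(29*(27 - 13*0) + 24720) = -38242 + (-9253 + 20735)*(29*(27 - 13*0) + 24720) = -38242 + 11482*(29*(27 + 0) + 24720) = -38242 + 11482*(29*27 + 24720) = -38242 + 11482*(783 + 24720) = -38242 + 11482*25503 = -38242 + 292825446 = 292787204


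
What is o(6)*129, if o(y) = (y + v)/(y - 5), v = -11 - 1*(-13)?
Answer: 1032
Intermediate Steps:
v = 2 (v = -11 + 13 = 2)
o(y) = (2 + y)/(-5 + y) (o(y) = (y + 2)/(y - 5) = (2 + y)/(-5 + y))
o(6)*129 = ((2 + 6)/(-5 + 6))*129 = (8/1)*129 = (1*8)*129 = 8*129 = 1032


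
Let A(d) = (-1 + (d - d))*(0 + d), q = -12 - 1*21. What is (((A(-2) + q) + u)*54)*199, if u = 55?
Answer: 257904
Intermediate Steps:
q = -33 (q = -12 - 21 = -33)
A(d) = -d (A(d) = (-1 + 0)*d = -d)
(((A(-2) + q) + u)*54)*199 = (((-1*(-2) - 33) + 55)*54)*199 = (((2 - 33) + 55)*54)*199 = ((-31 + 55)*54)*199 = (24*54)*199 = 1296*199 = 257904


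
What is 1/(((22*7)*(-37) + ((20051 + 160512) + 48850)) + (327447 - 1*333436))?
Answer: 1/217726 ≈ 4.5929e-6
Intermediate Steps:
1/(((22*7)*(-37) + ((20051 + 160512) + 48850)) + (327447 - 1*333436)) = 1/((154*(-37) + (180563 + 48850)) + (327447 - 333436)) = 1/((-5698 + 229413) - 5989) = 1/(223715 - 5989) = 1/217726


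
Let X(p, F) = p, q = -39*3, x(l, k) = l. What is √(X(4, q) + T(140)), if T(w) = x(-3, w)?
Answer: 1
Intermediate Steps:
T(w) = -3
q = -117
√(X(4, q) + T(140)) = √(4 - 3) = √1 = 1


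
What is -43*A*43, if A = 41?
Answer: -75809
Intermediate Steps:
-43*A*43 = -43*41*43 = -1763*43 = -75809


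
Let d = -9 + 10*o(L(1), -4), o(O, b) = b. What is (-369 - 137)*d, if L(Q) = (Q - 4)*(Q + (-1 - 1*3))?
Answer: 24794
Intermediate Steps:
L(Q) = (-4 + Q)**2 (L(Q) = (-4 + Q)*(Q + (-1 - 3)) = (-4 + Q)*(Q - 4) = (-4 + Q)*(-4 + Q) = (-4 + Q)**2)
d = -49 (d = -9 + 10*(-4) = -9 - 40 = -49)
(-369 - 137)*d = (-369 - 137)*(-49) = -506*(-49) = 24794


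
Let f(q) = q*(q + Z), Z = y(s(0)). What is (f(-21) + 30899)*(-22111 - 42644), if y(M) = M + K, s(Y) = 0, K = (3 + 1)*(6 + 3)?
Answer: -1980466920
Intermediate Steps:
K = 36 (K = 4*9 = 36)
y(M) = 36 + M (y(M) = M + 36 = 36 + M)
Z = 36 (Z = 36 + 0 = 36)
f(q) = q*(36 + q) (f(q) = q*(q + 36) = q*(36 + q))
(f(-21) + 30899)*(-22111 - 42644) = (-21*(36 - 21) + 30899)*(-22111 - 42644) = (-21*15 + 30899)*(-64755) = (-315 + 30899)*(-64755) = 30584*(-64755) = -1980466920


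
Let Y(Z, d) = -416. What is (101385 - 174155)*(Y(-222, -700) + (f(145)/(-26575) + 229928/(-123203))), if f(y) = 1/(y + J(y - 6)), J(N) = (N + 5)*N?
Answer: 401445224058507283262/13201905555145 ≈ 3.0408e+7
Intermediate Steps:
J(N) = N*(5 + N) (J(N) = (5 + N)*N = N*(5 + N))
f(y) = 1/(y + (-1 + y)*(-6 + y)) (f(y) = 1/(y + (y - 6)*(5 + (y - 6))) = 1/(y + (-6 + y)*(5 + (-6 + y))) = 1/(y + (-6 + y)*(-1 + y)) = 1/(y + (-1 + y)*(-6 + y)))
(101385 - 174155)*(Y(-222, -700) + (f(145)/(-26575) + 229928/(-123203))) = (101385 - 174155)*(-416 + (1/((145 + (-1 + 145)*(-6 + 145))*(-26575)) + 229928/(-123203))) = -72770*(-416 + (-1/26575/(145 + 144*139) + 229928*(-1/123203))) = -72770*(-416 + (-1/26575/(145 + 20016) - 229928/123203)) = -72770*(-416 + (-1/26575/20161 - 229928/123203)) = -72770*(-416 + ((1/20161)*(-1/26575) - 229928/123203)) = -72770*(-416 + (-1/535778575 - 229928/123203)) = -72770*(-416 - 123190496315803/66009527775725) = -72770*(-27583154051017403/66009527775725) = 401445224058507283262/13201905555145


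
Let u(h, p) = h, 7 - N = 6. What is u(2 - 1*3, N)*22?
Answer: -22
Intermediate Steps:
N = 1 (N = 7 - 1*6 = 7 - 6 = 1)
u(2 - 1*3, N)*22 = (2 - 1*3)*22 = (2 - 3)*22 = -1*22 = -22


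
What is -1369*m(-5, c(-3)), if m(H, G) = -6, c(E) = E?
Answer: 8214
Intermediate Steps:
-1369*m(-5, c(-3)) = -1369*(-6) = 8214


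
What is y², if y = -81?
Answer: 6561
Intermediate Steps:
y² = (-81)² = 6561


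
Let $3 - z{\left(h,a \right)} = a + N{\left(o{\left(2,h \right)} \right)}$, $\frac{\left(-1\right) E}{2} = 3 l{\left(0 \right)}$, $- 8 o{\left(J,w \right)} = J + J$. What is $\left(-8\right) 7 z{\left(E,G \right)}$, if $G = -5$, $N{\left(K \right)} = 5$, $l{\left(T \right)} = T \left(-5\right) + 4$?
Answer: $-168$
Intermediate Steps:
$o{\left(J,w \right)} = - \frac{J}{4}$ ($o{\left(J,w \right)} = - \frac{J + J}{8} = - \frac{2 J}{8} = - \frac{J}{4}$)
$l{\left(T \right)} = 4 - 5 T$ ($l{\left(T \right)} = - 5 T + 4 = 4 - 5 T$)
$E = -24$ ($E = - 2 \cdot 3 \left(4 - 0\right) = - 2 \cdot 3 \left(4 + 0\right) = - 2 \cdot 3 \cdot 4 = \left(-2\right) 12 = -24$)
$z{\left(h,a \right)} = -2 - a$ ($z{\left(h,a \right)} = 3 - \left(a + 5\right) = 3 - \left(5 + a\right) = -2 - a$)
$\left(-8\right) 7 z{\left(E,G \right)} = \left(-8\right) 7 \left(-2 - -5\right) = - 56 \left(-2 + 5\right) = \left(-56\right) 3 = -168$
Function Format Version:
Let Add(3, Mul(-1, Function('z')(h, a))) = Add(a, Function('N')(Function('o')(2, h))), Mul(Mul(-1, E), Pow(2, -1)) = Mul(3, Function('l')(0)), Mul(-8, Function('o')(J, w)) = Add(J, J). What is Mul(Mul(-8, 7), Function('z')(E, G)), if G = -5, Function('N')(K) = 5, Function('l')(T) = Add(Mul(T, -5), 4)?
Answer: -168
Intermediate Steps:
Function('o')(J, w) = Mul(Rational(-1, 4), J) (Function('o')(J, w) = Mul(Rational(-1, 8), Add(J, J)) = Mul(Rational(-1, 8), Mul(2, J)) = Mul(Rational(-1, 4), J))
Function('l')(T) = Add(4, Mul(-5, T)) (Function('l')(T) = Add(Mul(-5, T), 4) = Add(4, Mul(-5, T)))
E = -24 (E = Mul(-2, Mul(3, Add(4, Mul(-5, 0)))) = Mul(-2, Mul(3, Add(4, 0))) = Mul(-2, Mul(3, 4)) = Mul(-2, 12) = -24)
Function('z')(h, a) = Add(-2, Mul(-1, a)) (Function('z')(h, a) = Add(3, Mul(-1, Add(a, 5))) = Add(3, Mul(-1, Add(5, a))) = Add(3, Add(-5, Mul(-1, a))) = Add(-2, Mul(-1, a)))
Mul(Mul(-8, 7), Function('z')(E, G)) = Mul(Mul(-8, 7), Add(-2, Mul(-1, -5))) = Mul(-56, Add(-2, 5)) = Mul(-56, 3) = -168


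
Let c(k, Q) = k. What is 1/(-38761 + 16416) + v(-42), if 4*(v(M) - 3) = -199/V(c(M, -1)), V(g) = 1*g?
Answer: 15708367/3753960 ≈ 4.1845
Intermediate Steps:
V(g) = g
v(M) = 3 - 199/(4*M) (v(M) = 3 + (-199/M)/4 = 3 - 199/(4*M))
1/(-38761 + 16416) + v(-42) = 1/(-38761 + 16416) + (3 - 199/4/(-42)) = 1/(-22345) + (3 - 199/4*(-1/42)) = -1/22345 + (3 + 199/168) = -1/22345 + 703/168 = 15708367/3753960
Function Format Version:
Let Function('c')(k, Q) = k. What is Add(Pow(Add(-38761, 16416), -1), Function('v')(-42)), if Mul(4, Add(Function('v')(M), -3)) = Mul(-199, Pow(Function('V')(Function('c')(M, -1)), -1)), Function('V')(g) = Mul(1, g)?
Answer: Rational(15708367, 3753960) ≈ 4.1845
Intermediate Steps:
Function('V')(g) = g
Function('v')(M) = Add(3, Mul(Rational(-199, 4), Pow(M, -1))) (Function('v')(M) = Add(3, Mul(Rational(1, 4), Mul(-199, Pow(M, -1)))) = Add(3, Mul(Rational(-199, 4), Pow(M, -1))))
Add(Pow(Add(-38761, 16416), -1), Function('v')(-42)) = Add(Pow(Add(-38761, 16416), -1), Add(3, Mul(Rational(-199, 4), Pow(-42, -1)))) = Add(Pow(-22345, -1), Add(3, Mul(Rational(-199, 4), Rational(-1, 42)))) = Add(Rational(-1, 22345), Add(3, Rational(199, 168))) = Add(Rational(-1, 22345), Rational(703, 168)) = Rational(15708367, 3753960)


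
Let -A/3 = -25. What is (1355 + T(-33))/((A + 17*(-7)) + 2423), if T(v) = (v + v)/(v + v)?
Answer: 452/793 ≈ 0.56999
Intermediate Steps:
A = 75 (A = -3*(-25) = 75)
T(v) = 1 (T(v) = (2*v)/((2*v)) = (2*v)*(1/(2*v)) = 1)
(1355 + T(-33))/((A + 17*(-7)) + 2423) = (1355 + 1)/((75 + 17*(-7)) + 2423) = 1356/((75 - 119) + 2423) = 1356/(-44 + 2423) = 1356/2379 = 1356*(1/2379) = 452/793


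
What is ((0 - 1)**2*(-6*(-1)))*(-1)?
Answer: -6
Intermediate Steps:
((0 - 1)**2*(-6*(-1)))*(-1) = ((-1)**2*6)*(-1) = (1*6)*(-1) = 6*(-1) = -6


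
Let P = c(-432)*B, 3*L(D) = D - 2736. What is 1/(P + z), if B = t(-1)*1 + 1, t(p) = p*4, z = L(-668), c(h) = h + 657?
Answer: -3/5429 ≈ -0.00055259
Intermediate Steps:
c(h) = 657 + h
L(D) = -912 + D/3 (L(D) = (D - 2736)/3 = (-2736 + D)/3 = -912 + D/3)
z = -3404/3 (z = -912 + (1/3)*(-668) = -912 - 668/3 = -3404/3 ≈ -1134.7)
t(p) = 4*p
B = -3 (B = (4*(-1))*1 + 1 = -4*1 + 1 = -4 + 1 = -3)
P = -675 (P = (657 - 432)*(-3) = 225*(-3) = -675)
1/(P + z) = 1/(-675 - 3404/3) = 1/(-5429/3) = -3/5429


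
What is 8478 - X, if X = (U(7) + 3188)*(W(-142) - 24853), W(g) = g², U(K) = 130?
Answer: 15566580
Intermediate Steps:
X = -15558102 (X = (130 + 3188)*((-142)² - 24853) = 3318*(20164 - 24853) = 3318*(-4689) = -15558102)
8478 - X = 8478 - 1*(-15558102) = 8478 + 15558102 = 15566580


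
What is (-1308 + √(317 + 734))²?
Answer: (1308 - √1051)² ≈ 1.6271e+6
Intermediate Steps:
(-1308 + √(317 + 734))² = (-1308 + √1051)²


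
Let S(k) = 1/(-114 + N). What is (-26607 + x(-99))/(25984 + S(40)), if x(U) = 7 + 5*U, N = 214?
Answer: -2709500/2598401 ≈ -1.0428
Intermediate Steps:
S(k) = 1/100 (S(k) = 1/(-114 + 214) = 1/100)
(-26607 + x(-99))/(25984 + S(40)) = (-26607 + (7 + 5*(-99)))/(25984 + 1/100) = (-26607 + (7 - 495))/(2598401/100) = (-26607 - 488)*(100/2598401) = -27095*100/2598401 = -2709500/2598401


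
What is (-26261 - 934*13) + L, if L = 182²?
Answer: -5279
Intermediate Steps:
L = 33124
(-26261 - 934*13) + L = (-26261 - 934*13) + 33124 = (-26261 - 12142) + 33124 = -38403 + 33124 = -5279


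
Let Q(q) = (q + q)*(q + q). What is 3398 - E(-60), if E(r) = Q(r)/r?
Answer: 3638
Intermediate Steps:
Q(q) = 4*q**2 (Q(q) = (2*q)*(2*q) = 4*q**2)
E(r) = 4*r (E(r) = (4*r**2)/r = 4*r)
3398 - E(-60) = 3398 - 4*(-60) = 3398 - 1*(-240) = 3398 + 240 = 3638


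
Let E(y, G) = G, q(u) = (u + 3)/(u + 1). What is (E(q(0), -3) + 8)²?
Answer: 25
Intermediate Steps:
q(u) = (3 + u)/(1 + u)
(E(q(0), -3) + 8)² = (-3 + 8)² = 5² = 25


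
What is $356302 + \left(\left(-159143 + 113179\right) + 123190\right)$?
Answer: $433528$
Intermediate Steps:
$356302 + \left(\left(-159143 + 113179\right) + 123190\right) = 356302 + \left(-45964 + 123190\right) = 356302 + 77226 = 433528$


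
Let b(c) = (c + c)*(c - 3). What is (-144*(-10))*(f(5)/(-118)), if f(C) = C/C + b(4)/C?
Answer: -1872/59 ≈ -31.729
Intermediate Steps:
b(c) = 2*c*(-3 + c) (b(c) = (2*c)*(-3 + c) = 2*c*(-3 + c))
f(C) = 1 + 8/C (f(C) = C/C + (2*4*(-3 + 4))/C = 1 + (2*4*1)/C = 1 + 8/C)
(-144*(-10))*(f(5)/(-118)) = (-144*(-10))*(((8 + 5)/5)/(-118)) = 1440*(((⅕)*13)*(-1/118)) = 1440*((13/5)*(-1/118)) = 1440*(-13/590) = -1872/59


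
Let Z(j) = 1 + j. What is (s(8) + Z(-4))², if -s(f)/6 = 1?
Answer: 81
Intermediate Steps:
s(f) = -6 (s(f) = -6*1 = -6)
(s(8) + Z(-4))² = (-6 + (1 - 4))² = (-6 - 3)² = (-9)² = 81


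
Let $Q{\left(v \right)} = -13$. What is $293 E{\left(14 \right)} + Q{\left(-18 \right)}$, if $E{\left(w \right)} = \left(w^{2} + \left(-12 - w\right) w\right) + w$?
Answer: $-45135$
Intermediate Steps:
$E{\left(w \right)} = w + w^{2} + w \left(-12 - w\right)$ ($E{\left(w \right)} = \left(w^{2} + w \left(-12 - w\right)\right) + w = w + w^{2} + w \left(-12 - w\right)$)
$293 E{\left(14 \right)} + Q{\left(-18 \right)} = 293 \left(\left(-11\right) 14\right) - 13 = 293 \left(-154\right) - 13 = -45122 - 13 = -45135$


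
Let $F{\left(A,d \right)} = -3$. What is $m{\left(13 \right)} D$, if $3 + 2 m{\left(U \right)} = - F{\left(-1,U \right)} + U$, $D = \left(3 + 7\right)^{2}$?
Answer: $650$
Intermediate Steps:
$D = 100$ ($D = 10^{2} = 100$)
$m{\left(U \right)} = \frac{U}{2}$ ($m{\left(U \right)} = - \frac{3}{2} + \frac{\left(-1\right) \left(-3\right) + U}{2} = - \frac{3}{2} + \frac{3 + U}{2} = - \frac{3}{2} + \left(\frac{3}{2} + \frac{U}{2}\right) = \frac{U}{2}$)
$m{\left(13 \right)} D = \frac{1}{2} \cdot 13 \cdot 100 = \frac{13}{2} \cdot 100 = 650$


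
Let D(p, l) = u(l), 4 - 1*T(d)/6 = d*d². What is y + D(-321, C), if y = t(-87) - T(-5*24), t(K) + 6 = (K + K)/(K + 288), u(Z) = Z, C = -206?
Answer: -694671870/67 ≈ -1.0368e+7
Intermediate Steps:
T(d) = 24 - 6*d³ (T(d) = 24 - 6*d*d² = 24 - 6*d³)
t(K) = -6 + 2*K/(288 + K) (t(K) = -6 + (K + K)/(K + 288) = -6 + (2*K)/(288 + K) = -6 + 2*K/(288 + K))
D(p, l) = l
y = -694658068/67 (y = 4*(-432 - 1*(-87))/(288 - 87) - (24 - 6*(-5*24)³) = 4*(-432 + 87)/201 - (24 - 6*(-120)³) = 4*(1/201)*(-345) - (24 - 6*(-1728000)) = -460/67 - (24 + 10368000) = -460/67 - 1*10368024 = -460/67 - 10368024 = -694658068/67 ≈ -1.0368e+7)
y + D(-321, C) = -694658068/67 - 206 = -694671870/67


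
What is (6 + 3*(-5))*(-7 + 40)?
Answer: -297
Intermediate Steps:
(6 + 3*(-5))*(-7 + 40) = (6 - 15)*33 = -9*33 = -297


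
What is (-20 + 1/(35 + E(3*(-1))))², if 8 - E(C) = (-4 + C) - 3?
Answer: 1121481/2809 ≈ 399.25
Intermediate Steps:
E(C) = 15 - C (E(C) = 8 - ((-4 + C) - 3) = 8 - (-7 + C) = 8 + (7 - C) = 15 - C)
(-20 + 1/(35 + E(3*(-1))))² = (-20 + 1/(35 + (15 - 3*(-1))))² = (-20 + 1/(35 + (15 - 1*(-3))))² = (-20 + 1/(35 + (15 + 3)))² = (-20 + 1/(35 + 18))² = (-20 + 1/53)² = (-1059/53)² = 1121481/2809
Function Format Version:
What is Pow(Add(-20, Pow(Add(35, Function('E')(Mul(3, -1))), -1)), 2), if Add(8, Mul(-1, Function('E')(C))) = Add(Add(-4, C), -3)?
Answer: Rational(1121481, 2809) ≈ 399.25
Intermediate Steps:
Function('E')(C) = Add(15, Mul(-1, C)) (Function('E')(C) = Add(8, Mul(-1, Add(Add(-4, C), -3))) = Add(8, Mul(-1, Add(-7, C))) = Add(8, Add(7, Mul(-1, C))) = Add(15, Mul(-1, C)))
Pow(Add(-20, Pow(Add(35, Function('E')(Mul(3, -1))), -1)), 2) = Pow(Add(-20, Pow(Add(35, Add(15, Mul(-1, Mul(3, -1)))), -1)), 2) = Pow(Add(-20, Pow(Add(35, Add(15, Mul(-1, -3))), -1)), 2) = Pow(Add(-20, Pow(Add(35, Add(15, 3)), -1)), 2) = Pow(Add(-20, Pow(Add(35, 18), -1)), 2) = Pow(Add(-20, Pow(53, -1)), 2) = Pow(Add(-20, Rational(1, 53)), 2) = Pow(Rational(-1059, 53), 2) = Rational(1121481, 2809)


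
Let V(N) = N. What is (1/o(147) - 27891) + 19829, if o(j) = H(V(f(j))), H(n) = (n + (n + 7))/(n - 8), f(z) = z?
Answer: -2426523/301 ≈ -8061.5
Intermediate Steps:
H(n) = (7 + 2*n)/(-8 + n) (H(n) = (n + (7 + n))/(-8 + n) = (7 + 2*n)/(-8 + n))
o(j) = (7 + 2*j)/(-8 + j)
(1/o(147) - 27891) + 19829 = (1/((7 + 2*147)/(-8 + 147)) - 27891) + 19829 = (1/((7 + 294)/139) - 27891) + 19829 = (1/((1/139)*301) - 27891) + 19829 = (1/(301/139) - 27891) + 19829 = (139/301 - 27891) + 19829 = -8395052/301 + 19829 = -2426523/301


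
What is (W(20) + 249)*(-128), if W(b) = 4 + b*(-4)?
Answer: -22144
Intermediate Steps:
W(b) = 4 - 4*b
(W(20) + 249)*(-128) = ((4 - 4*20) + 249)*(-128) = ((4 - 80) + 249)*(-128) = (-76 + 249)*(-128) = 173*(-128) = -22144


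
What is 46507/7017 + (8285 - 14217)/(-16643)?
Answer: 815640845/116783931 ≈ 6.9842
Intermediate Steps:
46507/7017 + (8285 - 14217)/(-16643) = 46507*(1/7017) - 5932*(-1/16643) = 46507/7017 + 5932/16643 = 815640845/116783931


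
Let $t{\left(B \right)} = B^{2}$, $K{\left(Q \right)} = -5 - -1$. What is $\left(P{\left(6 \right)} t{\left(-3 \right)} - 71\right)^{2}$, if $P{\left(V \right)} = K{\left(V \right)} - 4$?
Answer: $20449$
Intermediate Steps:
$K{\left(Q \right)} = -4$ ($K{\left(Q \right)} = -5 + 1 = -4$)
$P{\left(V \right)} = -8$ ($P{\left(V \right)} = -4 - 4 = -8$)
$\left(P{\left(6 \right)} t{\left(-3 \right)} - 71\right)^{2} = \left(- 8 \left(-3\right)^{2} - 71\right)^{2} = \left(\left(-8\right) 9 - 71\right)^{2} = \left(-72 - 71\right)^{2} = \left(-143\right)^{2} = 20449$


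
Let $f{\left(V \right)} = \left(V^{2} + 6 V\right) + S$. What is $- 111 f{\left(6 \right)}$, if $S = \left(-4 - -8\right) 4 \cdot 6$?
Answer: $-18648$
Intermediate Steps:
$S = 96$ ($S = \left(-4 + 8\right) 4 \cdot 6 = 4 \cdot 4 \cdot 6 = 16 \cdot 6 = 96$)
$f{\left(V \right)} = 96 + V^{2} + 6 V$ ($f{\left(V \right)} = \left(V^{2} + 6 V\right) + 96 = 96 + V^{2} + 6 V$)
$- 111 f{\left(6 \right)} = - 111 \left(96 + 6^{2} + 6 \cdot 6\right) = - 111 \left(96 + 36 + 36\right) = - 111 \cdot 168 = \left(-1\right) 18648 = -18648$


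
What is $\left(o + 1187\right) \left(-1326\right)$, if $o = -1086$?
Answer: $-133926$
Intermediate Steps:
$\left(o + 1187\right) \left(-1326\right) = \left(-1086 + 1187\right) \left(-1326\right) = 101 \left(-1326\right) = -133926$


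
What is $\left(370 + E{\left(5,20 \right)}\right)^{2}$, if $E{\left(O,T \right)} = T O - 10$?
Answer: $211600$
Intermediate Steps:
$E{\left(O,T \right)} = -10 + O T$ ($E{\left(O,T \right)} = O T - 10 = -10 + O T$)
$\left(370 + E{\left(5,20 \right)}\right)^{2} = \left(370 + \left(-10 + 5 \cdot 20\right)\right)^{2} = \left(370 + \left(-10 + 100\right)\right)^{2} = \left(370 + 90\right)^{2} = 460^{2} = 211600$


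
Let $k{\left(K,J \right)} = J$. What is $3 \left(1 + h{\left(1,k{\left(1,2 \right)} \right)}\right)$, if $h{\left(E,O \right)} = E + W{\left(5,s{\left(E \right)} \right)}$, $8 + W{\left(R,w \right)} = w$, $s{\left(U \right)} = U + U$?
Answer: $-12$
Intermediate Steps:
$s{\left(U \right)} = 2 U$
$W{\left(R,w \right)} = -8 + w$
$h{\left(E,O \right)} = -8 + 3 E$ ($h{\left(E,O \right)} = E + \left(-8 + 2 E\right) = -8 + 3 E$)
$3 \left(1 + h{\left(1,k{\left(1,2 \right)} \right)}\right) = 3 \left(1 + \left(-8 + 3 \cdot 1\right)\right) = 3 \left(1 + \left(-8 + 3\right)\right) = 3 \left(1 - 5\right) = 3 \left(-4\right) = -12$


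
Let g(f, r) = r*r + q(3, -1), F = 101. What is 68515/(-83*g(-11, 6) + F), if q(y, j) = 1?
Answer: -13703/594 ≈ -23.069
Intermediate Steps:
g(f, r) = 1 + r² (g(f, r) = r*r + 1 = r² + 1 = 1 + r²)
68515/(-83*g(-11, 6) + F) = 68515/(-83*(1 + 6²) + 101) = 68515/(-83*(1 + 36) + 101) = 68515/(-83*37 + 101) = 68515/(-3071 + 101) = 68515/(-2970) = 68515*(-1/2970) = -13703/594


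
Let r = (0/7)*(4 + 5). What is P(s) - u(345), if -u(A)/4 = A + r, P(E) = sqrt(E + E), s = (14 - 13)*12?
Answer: 1380 + 2*sqrt(6) ≈ 1384.9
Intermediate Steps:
r = 0 (r = (0*(1/7))*9 = 0*9 = 0)
s = 12 (s = 1*12 = 12)
P(E) = sqrt(2)*sqrt(E) (P(E) = sqrt(2*E) = sqrt(2)*sqrt(E))
u(A) = -4*A (u(A) = -4*(A + 0) = -4*A)
P(s) - u(345) = sqrt(2)*sqrt(12) - (-4)*345 = sqrt(2)*(2*sqrt(3)) - 1*(-1380) = 2*sqrt(6) + 1380 = 1380 + 2*sqrt(6)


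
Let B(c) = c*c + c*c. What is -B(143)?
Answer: -40898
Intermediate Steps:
B(c) = 2*c² (B(c) = c² + c² = 2*c²)
-B(143) = -2*143² = -2*20449 = -1*40898 = -40898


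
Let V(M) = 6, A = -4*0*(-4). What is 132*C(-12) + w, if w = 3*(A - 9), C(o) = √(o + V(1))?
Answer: -27 + 132*I*√6 ≈ -27.0 + 323.33*I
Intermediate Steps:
A = 0 (A = 0*(-4) = 0)
C(o) = √(6 + o) (C(o) = √(o + 6) = √(6 + o))
w = -27 (w = 3*(0 - 9) = 3*(-9) = -27)
132*C(-12) + w = 132*√(6 - 12) - 27 = 132*√(-6) - 27 = 132*(I*√6) - 27 = 132*I*√6 - 27 = -27 + 132*I*√6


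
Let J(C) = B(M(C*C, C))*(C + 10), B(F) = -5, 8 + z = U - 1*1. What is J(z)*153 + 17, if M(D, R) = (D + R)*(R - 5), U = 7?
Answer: -6103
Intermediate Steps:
z = -2 (z = -8 + (7 - 1*1) = -8 + (7 - 1) = -8 + 6 = -2)
M(D, R) = (-5 + R)*(D + R) (M(D, R) = (D + R)*(-5 + R) = (-5 + R)*(D + R))
J(C) = -50 - 5*C (J(C) = -5*(C + 10) = -5*(10 + C) = -50 - 5*C)
J(z)*153 + 17 = (-50 - 5*(-2))*153 + 17 = (-50 + 10)*153 + 17 = -40*153 + 17 = -6120 + 17 = -6103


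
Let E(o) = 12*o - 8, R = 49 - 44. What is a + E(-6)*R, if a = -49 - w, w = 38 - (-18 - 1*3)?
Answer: -508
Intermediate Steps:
R = 5
w = 59 (w = 38 - (-18 - 3) = 38 - 1*(-21) = 38 + 21 = 59)
a = -108 (a = -49 - 1*59 = -49 - 59 = -108)
E(o) = -8 + 12*o
a + E(-6)*R = -108 + (-8 + 12*(-6))*5 = -108 + (-8 - 72)*5 = -108 - 80*5 = -108 - 400 = -508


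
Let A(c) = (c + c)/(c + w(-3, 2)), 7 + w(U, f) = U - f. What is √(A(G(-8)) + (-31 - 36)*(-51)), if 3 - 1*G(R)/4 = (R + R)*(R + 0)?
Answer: √218813/8 ≈ 58.472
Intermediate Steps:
G(R) = 12 - 8*R² (G(R) = 12 - 4*(R + R)*(R + 0) = 12 - 4*2*R*R = 12 - 8*R²)
w(U, f) = -7 + U - f (w(U, f) = -7 + (U - f) = -7 + U - f)
A(c) = 2*c/(-12 + c) (A(c) = (c + c)/(c + (-7 - 3 - 1*2)) = (2*c)/(c + (-7 - 3 - 2)) = (2*c)/(c - 12) = (2*c)/(-12 + c) = 2*c/(-12 + c))
√(A(G(-8)) + (-31 - 36)*(-51)) = √(2*(12 - 8*(-8)²)/(-12 + (12 - 8*(-8)²)) + (-31 - 36)*(-51)) = √(2*(12 - 8*64)/(-12 + (12 - 8*64)) - 67*(-51)) = √(2*(12 - 512)/(-12 + (12 - 512)) + 3417) = √(2*(-500)/(-12 - 500) + 3417) = √(2*(-500)/(-512) + 3417) = √(2*(-500)*(-1/512) + 3417) = √(125/64 + 3417) = √(218813/64) = √218813/8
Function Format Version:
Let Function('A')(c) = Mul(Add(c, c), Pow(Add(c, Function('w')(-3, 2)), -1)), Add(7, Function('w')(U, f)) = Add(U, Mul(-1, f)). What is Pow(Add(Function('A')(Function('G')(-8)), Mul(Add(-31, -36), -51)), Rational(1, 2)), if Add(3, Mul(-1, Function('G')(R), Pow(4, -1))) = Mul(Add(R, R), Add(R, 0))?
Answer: Mul(Rational(1, 8), Pow(218813, Rational(1, 2))) ≈ 58.472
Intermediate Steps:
Function('G')(R) = Add(12, Mul(-8, Pow(R, 2))) (Function('G')(R) = Add(12, Mul(-4, Mul(Add(R, R), Add(R, 0)))) = Add(12, Mul(-4, Mul(Mul(2, R), R))) = Add(12, Mul(-4, Mul(2, Pow(R, 2)))) = Add(12, Mul(-8, Pow(R, 2))))
Function('w')(U, f) = Add(-7, U, Mul(-1, f)) (Function('w')(U, f) = Add(-7, Add(U, Mul(-1, f))) = Add(-7, U, Mul(-1, f)))
Function('A')(c) = Mul(2, c, Pow(Add(-12, c), -1)) (Function('A')(c) = Mul(Add(c, c), Pow(Add(c, Add(-7, -3, Mul(-1, 2))), -1)) = Mul(Mul(2, c), Pow(Add(c, Add(-7, -3, -2)), -1)) = Mul(Mul(2, c), Pow(Add(c, -12), -1)) = Mul(Mul(2, c), Pow(Add(-12, c), -1)) = Mul(2, c, Pow(Add(-12, c), -1)))
Pow(Add(Function('A')(Function('G')(-8)), Mul(Add(-31, -36), -51)), Rational(1, 2)) = Pow(Add(Mul(2, Add(12, Mul(-8, Pow(-8, 2))), Pow(Add(-12, Add(12, Mul(-8, Pow(-8, 2)))), -1)), Mul(Add(-31, -36), -51)), Rational(1, 2)) = Pow(Add(Mul(2, Add(12, Mul(-8, 64)), Pow(Add(-12, Add(12, Mul(-8, 64))), -1)), Mul(-67, -51)), Rational(1, 2)) = Pow(Add(Mul(2, Add(12, -512), Pow(Add(-12, Add(12, -512)), -1)), 3417), Rational(1, 2)) = Pow(Add(Mul(2, -500, Pow(Add(-12, -500), -1)), 3417), Rational(1, 2)) = Pow(Add(Mul(2, -500, Pow(-512, -1)), 3417), Rational(1, 2)) = Pow(Add(Mul(2, -500, Rational(-1, 512)), 3417), Rational(1, 2)) = Pow(Add(Rational(125, 64), 3417), Rational(1, 2)) = Pow(Rational(218813, 64), Rational(1, 2)) = Mul(Rational(1, 8), Pow(218813, Rational(1, 2)))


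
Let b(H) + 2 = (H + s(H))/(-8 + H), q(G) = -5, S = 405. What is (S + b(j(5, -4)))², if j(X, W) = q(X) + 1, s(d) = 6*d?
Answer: 1478656/9 ≈ 1.6430e+5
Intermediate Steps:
j(X, W) = -4 (j(X, W) = -5 + 1 = -4)
b(H) = -2 + 7*H/(-8 + H) (b(H) = -2 + (H + 6*H)/(-8 + H) = -2 + (7*H)/(-8 + H) = -2 + 7*H/(-8 + H))
(S + b(j(5, -4)))² = (405 + (16 + 5*(-4))/(-8 - 4))² = (405 + (16 - 20)/(-12))² = (405 - 1/12*(-4))² = (405 + ⅓)² = (1216/3)² = 1478656/9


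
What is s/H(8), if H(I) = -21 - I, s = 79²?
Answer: -6241/29 ≈ -215.21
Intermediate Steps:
s = 6241
s/H(8) = 6241/(-21 - 1*8) = 6241/(-21 - 8) = 6241/(-29) = 6241*(-1/29) = -6241/29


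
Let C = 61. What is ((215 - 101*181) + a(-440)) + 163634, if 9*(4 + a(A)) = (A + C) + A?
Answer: 145473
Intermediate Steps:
a(A) = 25/9 + 2*A/9 (a(A) = -4 + ((A + 61) + A)/9 = -4 + ((61 + A) + A)/9 = -4 + (61 + 2*A)/9 = -4 + (61/9 + 2*A/9) = 25/9 + 2*A/9)
((215 - 101*181) + a(-440)) + 163634 = ((215 - 101*181) + (25/9 + (2/9)*(-440))) + 163634 = ((215 - 18281) + (25/9 - 880/9)) + 163634 = (-18066 - 95) + 163634 = -18161 + 163634 = 145473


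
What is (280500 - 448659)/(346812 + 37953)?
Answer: -56053/128255 ≈ -0.43704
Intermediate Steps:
(280500 - 448659)/(346812 + 37953) = -168159/384765 = -168159*1/384765 = -56053/128255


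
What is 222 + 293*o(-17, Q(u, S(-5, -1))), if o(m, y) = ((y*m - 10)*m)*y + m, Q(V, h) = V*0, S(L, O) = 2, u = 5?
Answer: -4759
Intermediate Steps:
Q(V, h) = 0
o(m, y) = m + m*y*(-10 + m*y) (o(m, y) = ((m*y - 10)*m)*y + m = ((-10 + m*y)*m)*y + m = (m*(-10 + m*y))*y + m = m*y*(-10 + m*y) + m = m + m*y*(-10 + m*y))
222 + 293*o(-17, Q(u, S(-5, -1))) = 222 + 293*(-17*(1 - 10*0 - 17*0²)) = 222 + 293*(-17*(1 + 0 - 17*0)) = 222 + 293*(-17*(1 + 0 + 0)) = 222 + 293*(-17*1) = 222 + 293*(-17) = 222 - 4981 = -4759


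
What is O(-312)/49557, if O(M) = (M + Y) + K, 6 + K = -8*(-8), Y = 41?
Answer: -71/16519 ≈ -0.0042981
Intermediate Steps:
K = 58 (K = -6 - 8*(-8) = -6 + 64 = 58)
O(M) = 99 + M (O(M) = (M + 41) + 58 = (41 + M) + 58 = 99 + M)
O(-312)/49557 = (99 - 312)/49557 = -213*1/49557 = -71/16519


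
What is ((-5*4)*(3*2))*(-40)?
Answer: 4800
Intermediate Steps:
((-5*4)*(3*2))*(-40) = -20*6*(-40) = -120*(-40) = 4800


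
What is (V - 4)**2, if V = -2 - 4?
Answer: 100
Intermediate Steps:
V = -6
(V - 4)**2 = (-6 - 4)**2 = (-10)**2 = 100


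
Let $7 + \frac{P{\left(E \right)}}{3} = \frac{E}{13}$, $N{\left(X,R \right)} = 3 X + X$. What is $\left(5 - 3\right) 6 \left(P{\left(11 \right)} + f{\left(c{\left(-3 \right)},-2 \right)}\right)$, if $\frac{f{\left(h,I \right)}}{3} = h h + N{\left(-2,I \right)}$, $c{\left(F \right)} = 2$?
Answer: $- \frac{4752}{13} \approx -365.54$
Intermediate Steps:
$N{\left(X,R \right)} = 4 X$
$P{\left(E \right)} = -21 + \frac{3 E}{13}$ ($P{\left(E \right)} = -21 + 3 \frac{E}{13} = -21 + \frac{3 E}{13}$)
$f{\left(h,I \right)} = -24 + 3 h^{2}$ ($f{\left(h,I \right)} = 3 \left(h h + 4 \left(-2\right)\right) = 3 \left(h^{2} - 8\right) = 3 \left(-8 + h^{2}\right) = -24 + 3 h^{2}$)
$\left(5 - 3\right) 6 \left(P{\left(11 \right)} + f{\left(c{\left(-3 \right)},-2 \right)}\right) = \left(5 - 3\right) 6 \left(\left(-21 + \frac{3}{13} \cdot 11\right) - \left(24 - 3 \cdot 2^{2}\right)\right) = 2 \cdot 6 \left(\left(-21 + \frac{33}{13}\right) + \left(-24 + 3 \cdot 4\right)\right) = 12 \left(- \frac{240}{13} + \left(-24 + 12\right)\right) = 12 \left(- \frac{240}{13} - 12\right) = 12 \left(- \frac{396}{13}\right) = - \frac{4752}{13}$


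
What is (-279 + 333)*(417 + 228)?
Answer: 34830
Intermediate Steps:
(-279 + 333)*(417 + 228) = 54*645 = 34830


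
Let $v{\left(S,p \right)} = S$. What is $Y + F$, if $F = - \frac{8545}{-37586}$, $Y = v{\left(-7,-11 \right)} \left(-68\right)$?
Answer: $\frac{17899481}{37586} \approx 476.23$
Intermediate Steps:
$Y = 476$ ($Y = \left(-7\right) \left(-68\right) = 476$)
$F = \frac{8545}{37586}$ ($F = \left(-8545\right) \left(- \frac{1}{37586}\right) = \frac{8545}{37586} \approx 0.22735$)
$Y + F = 476 + \frac{8545}{37586} = \frac{17899481}{37586}$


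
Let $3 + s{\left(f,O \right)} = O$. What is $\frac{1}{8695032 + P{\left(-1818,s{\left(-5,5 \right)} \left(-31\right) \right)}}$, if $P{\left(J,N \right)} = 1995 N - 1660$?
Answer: $\frac{1}{8569682} \approx 1.1669 \cdot 10^{-7}$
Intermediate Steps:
$s{\left(f,O \right)} = -3 + O$
$P{\left(J,N \right)} = -1660 + 1995 N$
$\frac{1}{8695032 + P{\left(-1818,s{\left(-5,5 \right)} \left(-31\right) \right)}} = \frac{1}{8695032 + \left(-1660 + 1995 \left(-3 + 5\right) \left(-31\right)\right)} = \frac{1}{8695032 + \left(-1660 + 1995 \cdot 2 \left(-31\right)\right)} = \frac{1}{8695032 + \left(-1660 + 1995 \left(-62\right)\right)} = \frac{1}{8695032 - 125350} = \frac{1}{8569682}$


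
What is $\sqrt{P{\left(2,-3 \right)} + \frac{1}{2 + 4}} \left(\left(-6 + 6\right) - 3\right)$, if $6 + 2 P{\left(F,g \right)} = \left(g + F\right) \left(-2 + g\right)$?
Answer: $- i \sqrt{3} \approx - 1.732 i$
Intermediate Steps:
$P{\left(F,g \right)} = -3 + \frac{\left(-2 + g\right) \left(F + g\right)}{2}$ ($P{\left(F,g \right)} = -3 + \frac{\left(g + F\right) \left(-2 + g\right)}{2} = -3 + \frac{\left(F + g\right) \left(-2 + g\right)}{2} = -3 + \frac{\left(-2 + g\right) \left(F + g\right)}{2}$)
$\sqrt{P{\left(2,-3 \right)} + \frac{1}{2 + 4}} \left(\left(-6 + 6\right) - 3\right) = \sqrt{\left(-3 + \frac{\left(-3\right)^{2}}{2} - 2 - -3 + \frac{1}{2} \cdot 2 \left(-3\right)\right) + \frac{1}{2 + 4}} \left(\left(-6 + 6\right) - 3\right) = \sqrt{\left(-3 + \frac{1}{2} \cdot 9 - 2 + 3 - 3\right) + \frac{1}{6}} \left(0 - 3\right) = \sqrt{\left(-3 + \frac{9}{2} - 2 + 3 - 3\right) + \frac{1}{6}} \left(-3\right) = \sqrt{- \frac{1}{2} + \frac{1}{6}} \left(-3\right) = \sqrt{- \frac{1}{3}} \left(-3\right) = \frac{i \sqrt{3}}{3} \left(-3\right) = - i \sqrt{3}$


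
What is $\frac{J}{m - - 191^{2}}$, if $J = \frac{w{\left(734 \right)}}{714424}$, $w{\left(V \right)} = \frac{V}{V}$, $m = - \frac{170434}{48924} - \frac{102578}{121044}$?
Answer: $\frac{17624871}{459300749136903512} \approx 3.8373 \cdot 10^{-11}$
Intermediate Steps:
$m = - \frac{76334938}{17624871}$ ($m = \left(-170434\right) \frac{1}{48924} - \frac{7327}{8646} = - \frac{85217}{24462} - \frac{7327}{8646} = - \frac{76334938}{17624871} \approx -4.3311$)
$w{\left(V \right)} = 1$
$J = \frac{1}{714424}$ ($J = 1 \cdot \frac{1}{714424} = \frac{1}{714424} \approx 1.3997 \cdot 10^{-6}$)
$\frac{J}{m - - 191^{2}} = \frac{1}{714424 \left(- \frac{76334938}{17624871} - - 191^{2}\right)} = \frac{1}{714424 \left(- \frac{76334938}{17624871} - \left(-1\right) 36481\right)} = \frac{1}{714424 \left(- \frac{76334938}{17624871} - -36481\right)} = \frac{1}{714424 \left(- \frac{76334938}{17624871} + 36481\right)} = \frac{1}{714424 \cdot \frac{642896584013}{17624871}} = \frac{1}{714424} \cdot \frac{17624871}{642896584013} = \frac{17624871}{459300749136903512}$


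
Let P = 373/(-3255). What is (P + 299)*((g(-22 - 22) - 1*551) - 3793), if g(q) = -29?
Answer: -4254369256/3255 ≈ -1.3070e+6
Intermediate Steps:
P = -373/3255 (P = 373*(-1/3255) = -373/3255 ≈ -0.11459)
(P + 299)*((g(-22 - 22) - 1*551) - 3793) = (-373/3255 + 299)*((-29 - 1*551) - 3793) = 972872*((-29 - 551) - 3793)/3255 = 972872*(-580 - 3793)/3255 = (972872/3255)*(-4373) = -4254369256/3255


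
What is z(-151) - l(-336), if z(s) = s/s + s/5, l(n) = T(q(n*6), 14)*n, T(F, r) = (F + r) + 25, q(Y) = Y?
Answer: -3321506/5 ≈ -6.6430e+5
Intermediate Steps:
T(F, r) = 25 + F + r
l(n) = n*(39 + 6*n) (l(n) = (25 + n*6 + 14)*n = (25 + 6*n + 14)*n = (39 + 6*n)*n = n*(39 + 6*n))
z(s) = 1 + s/5 (z(s) = 1 + s*(⅕) = 1 + s/5)
z(-151) - l(-336) = (1 + (⅕)*(-151)) - 3*(-336)*(13 + 2*(-336)) = (1 - 151/5) - 3*(-336)*(13 - 672) = -146/5 - 3*(-336)*(-659) = -146/5 - 1*664272 = -146/5 - 664272 = -3321506/5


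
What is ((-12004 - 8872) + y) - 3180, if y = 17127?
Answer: -6929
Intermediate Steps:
((-12004 - 8872) + y) - 3180 = ((-12004 - 8872) + 17127) - 3180 = (-20876 + 17127) - 3180 = -3749 - 3180 = -6929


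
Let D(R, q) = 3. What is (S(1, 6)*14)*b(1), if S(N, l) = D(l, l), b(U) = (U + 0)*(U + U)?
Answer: 84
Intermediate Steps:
b(U) = 2*U² (b(U) = U*(2*U) = 2*U²)
S(N, l) = 3
(S(1, 6)*14)*b(1) = (3*14)*(2*1²) = 42*(2*1) = 42*2 = 84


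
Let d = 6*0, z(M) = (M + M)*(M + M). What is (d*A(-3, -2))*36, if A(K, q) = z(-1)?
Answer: 0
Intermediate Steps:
z(M) = 4*M² (z(M) = (2*M)*(2*M) = 4*M²)
A(K, q) = 4 (A(K, q) = 4*(-1)² = 4*1 = 4)
d = 0
(d*A(-3, -2))*36 = (0*4)*36 = 0*36 = 0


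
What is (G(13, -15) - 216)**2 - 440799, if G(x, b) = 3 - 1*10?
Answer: -391070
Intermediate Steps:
G(x, b) = -7 (G(x, b) = 3 - 10 = -7)
(G(13, -15) - 216)**2 - 440799 = (-7 - 216)**2 - 440799 = (-223)**2 - 440799 = 49729 - 440799 = -391070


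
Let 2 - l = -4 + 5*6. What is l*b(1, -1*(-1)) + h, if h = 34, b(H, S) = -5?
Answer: 154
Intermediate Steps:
l = -24 (l = 2 - (-4 + 5*6) = 2 - (-4 + 30) = 2 - 1*26 = 2 - 26 = -24)
l*b(1, -1*(-1)) + h = -24*(-5) + 34 = 120 + 34 = 154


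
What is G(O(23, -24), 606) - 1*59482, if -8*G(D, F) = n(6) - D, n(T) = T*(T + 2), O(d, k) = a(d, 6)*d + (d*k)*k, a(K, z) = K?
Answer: -462127/8 ≈ -57766.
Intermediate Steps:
O(d, k) = d² + d*k² (O(d, k) = d*d + (d*k)*k = d² + d*k²)
n(T) = T*(2 + T)
G(D, F) = -6 + D/8 (G(D, F) = -(6*(2 + 6) - D)/8 = -(6*8 - D)/8 = -(48 - D)/8 = -6 + D/8)
G(O(23, -24), 606) - 1*59482 = (-6 + (23*(23 + (-24)²))/8) - 1*59482 = (-6 + (23*(23 + 576))/8) - 59482 = (-6 + (23*599)/8) - 59482 = (-6 + (⅛)*13777) - 59482 = (-6 + 13777/8) - 59482 = 13729/8 - 59482 = -462127/8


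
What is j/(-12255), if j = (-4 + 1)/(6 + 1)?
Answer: 1/28595 ≈ 3.4971e-5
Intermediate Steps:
j = -3/7 ≈ -0.42857
j/(-12255) = -3/7/(-12255) = -1/12255*(-3/7) = 1/28595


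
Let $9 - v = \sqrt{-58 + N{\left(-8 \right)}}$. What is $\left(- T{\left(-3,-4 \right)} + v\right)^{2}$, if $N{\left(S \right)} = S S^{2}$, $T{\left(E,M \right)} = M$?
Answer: $\left(13 - i \sqrt{570}\right)^{2} \approx -401.0 - 620.74 i$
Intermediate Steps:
$N{\left(S \right)} = S^{3}$
$v = 9 - i \sqrt{570}$ ($v = 9 - \sqrt{-58 + \left(-8\right)^{3}} = 9 - \sqrt{-58 - 512} = 9 - \sqrt{-570} = 9 - i \sqrt{570} \approx 9.0 - 23.875 i$)
$\left(- T{\left(-3,-4 \right)} + v\right)^{2} = \left(\left(-1\right) \left(-4\right) + \left(9 - i \sqrt{570}\right)\right)^{2} = \left(4 + \left(9 - i \sqrt{570}\right)\right)^{2} = \left(13 - i \sqrt{570}\right)^{2}$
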